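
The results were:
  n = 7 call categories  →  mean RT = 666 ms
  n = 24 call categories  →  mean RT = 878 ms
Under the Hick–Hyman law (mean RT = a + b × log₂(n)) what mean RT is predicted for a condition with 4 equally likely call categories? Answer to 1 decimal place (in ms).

569.7 ms

Solve the two-equation system in a and b:
  b = (878 − 666) / (log₂ 24 − log₂ 7) = 212 / (4.5850 − 2.8074) = 119.261 ms/bit
  a = 666 − 119.261 × 2.8074 = 331.191 ms
Then RT(4) = 331.191 + 119.261 × log₂ 4 = 331.191 + 119.261 × 2 ≈ 569.714 ms.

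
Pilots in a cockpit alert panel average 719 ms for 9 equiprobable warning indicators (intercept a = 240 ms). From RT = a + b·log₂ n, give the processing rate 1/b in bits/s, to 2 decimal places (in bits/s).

b = (719 − 240)/log₂ 9 = 479/3.1699 = 151.108 ms per bit = 0.15111 s/bit; the reciprocal is 6.618 bits/s.

6.62 bits/s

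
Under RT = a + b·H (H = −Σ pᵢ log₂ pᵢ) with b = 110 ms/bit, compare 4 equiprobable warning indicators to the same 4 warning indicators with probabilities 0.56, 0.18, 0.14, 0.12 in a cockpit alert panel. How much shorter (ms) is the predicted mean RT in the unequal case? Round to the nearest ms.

The RT saving is b·ΔH. Equiprobable H₀ = log₂(4) = 2.0000 bits; with the given probabilities H = 1.6779 bits.
b·(H₀ − H) = 110 × (2.0000 − 1.6779) = 35.43 ms.

35 ms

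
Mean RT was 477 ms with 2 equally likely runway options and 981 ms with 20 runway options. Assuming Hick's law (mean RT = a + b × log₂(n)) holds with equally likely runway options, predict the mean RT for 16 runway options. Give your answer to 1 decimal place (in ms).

Solve the two-equation system in a and b:
  b = (981 − 477) / (log₂ 20 − log₂ 2) = 504 / (4.3219 − 1) = 151.719 ms/bit
  a = 477 − 151.719 × 1 = 325.281 ms
Then RT(16) = 325.281 + 151.719 × log₂ 16 = 325.281 + 151.719 × 4 ≈ 932.157 ms.

932.2 ms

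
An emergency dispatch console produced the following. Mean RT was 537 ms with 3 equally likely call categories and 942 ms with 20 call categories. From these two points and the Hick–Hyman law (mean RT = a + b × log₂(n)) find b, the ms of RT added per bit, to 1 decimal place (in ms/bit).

148.0 ms/bit

Slope: b = (942 − 537) / (log₂ 20 − log₂ 3) = 405/2.7370 = 147.974 ms/bit.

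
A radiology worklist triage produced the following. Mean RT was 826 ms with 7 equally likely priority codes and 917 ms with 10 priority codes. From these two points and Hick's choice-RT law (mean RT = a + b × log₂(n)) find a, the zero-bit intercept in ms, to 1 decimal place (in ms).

329.5 ms

The slope on a log₂ axis is (917 − 826) / (3.3219 − 2.8074) = 176.846 ms/bit.
a = RT₁ − b·log₂ n₁ = 826 − 176.846 × 2.8074 = 329.532 ms.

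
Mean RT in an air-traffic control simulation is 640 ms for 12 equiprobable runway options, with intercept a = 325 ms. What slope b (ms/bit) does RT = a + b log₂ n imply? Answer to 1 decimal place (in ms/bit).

87.9 ms/bit

log₂(12) = 3.5850 bits.
b = (RT − a)/log₂ n = (640 − 325) / 3.5850 = 87.867 ms/bit.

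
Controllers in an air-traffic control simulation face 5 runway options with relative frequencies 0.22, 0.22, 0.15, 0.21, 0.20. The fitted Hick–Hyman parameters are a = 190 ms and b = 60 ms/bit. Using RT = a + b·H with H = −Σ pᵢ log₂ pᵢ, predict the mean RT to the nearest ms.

329 ms

H = 0.22·log₂(1/0.22) + 0.22·log₂(1/0.22) + 0.15·log₂(1/0.15) + 0.21·log₂(1/0.21) + 0.20·log₂(1/0.20) = 2.3089 bits.
RT = 190 + 60 × 2.3089 = 328.53 ms.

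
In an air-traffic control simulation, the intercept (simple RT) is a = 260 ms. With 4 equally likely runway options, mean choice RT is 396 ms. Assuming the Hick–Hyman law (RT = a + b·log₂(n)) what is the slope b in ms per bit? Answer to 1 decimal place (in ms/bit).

4 alternatives carry log₂ 4 = 2 bits; the choice cost is 396 − 260 = 136 ms, so b = 136/2 = 68.000 ms/bit.

68.0 ms/bit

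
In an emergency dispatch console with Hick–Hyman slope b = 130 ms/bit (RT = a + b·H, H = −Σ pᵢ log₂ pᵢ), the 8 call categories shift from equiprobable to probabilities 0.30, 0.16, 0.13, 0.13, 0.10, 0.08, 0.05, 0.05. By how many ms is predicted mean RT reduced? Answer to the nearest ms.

31 ms

Equiprobable entropy H₀ = log₂ 8 = 3.0000 bits.
Skewed entropy H = −Σ pᵢ log₂ pᵢ = 2.7653 bits.
ΔRT = b·(H₀ − H) = 130 × 0.2347 = 30.51 ms.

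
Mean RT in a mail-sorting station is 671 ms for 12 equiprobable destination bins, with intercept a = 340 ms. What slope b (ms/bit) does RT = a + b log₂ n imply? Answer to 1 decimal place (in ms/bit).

92.3 ms/bit

b = (671 − 340) / log₂(12) = 331 / 3.5850 = 92.330 ms/bit.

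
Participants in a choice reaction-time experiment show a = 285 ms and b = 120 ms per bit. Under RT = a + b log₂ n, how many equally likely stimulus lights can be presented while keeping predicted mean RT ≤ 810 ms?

Set 285 + 120·log₂ n ≤ 810 → log₂ n ≤ (810 − 285)/120 = 4.3750.
So n ≤ 2^4.3750 = 20.749; the largest integer n is 20.

20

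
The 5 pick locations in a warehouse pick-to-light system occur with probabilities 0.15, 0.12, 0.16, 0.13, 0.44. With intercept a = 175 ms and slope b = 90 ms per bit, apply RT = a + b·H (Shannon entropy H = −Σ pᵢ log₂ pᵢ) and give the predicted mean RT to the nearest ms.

H = 0.15·log₂(1/0.15) + 0.12·log₂(1/0.12) + 0.16·log₂(1/0.16) + 0.13·log₂(1/0.13) + 0.44·log₂(1/0.44) = 2.1044 bits.
RT = 175 + 90 × 2.1044 = 364.40 ms.

364 ms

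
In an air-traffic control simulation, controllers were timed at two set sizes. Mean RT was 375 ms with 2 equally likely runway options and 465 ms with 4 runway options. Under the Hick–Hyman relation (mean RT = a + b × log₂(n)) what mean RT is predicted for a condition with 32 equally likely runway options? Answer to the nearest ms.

RT is linear in log₂ n, so two points fix the line:
  b = (465 − 375) / (log₂ 4 − log₂ 2) = 90 / (2 − 1) = 90 ms/bit
  a = 375 − 90 × 1 = 285 ms
Then RT(32) = 285 + 90 × log₂ 32 = 285 + 90 × 5 ≈ 735.000 ms.

735 ms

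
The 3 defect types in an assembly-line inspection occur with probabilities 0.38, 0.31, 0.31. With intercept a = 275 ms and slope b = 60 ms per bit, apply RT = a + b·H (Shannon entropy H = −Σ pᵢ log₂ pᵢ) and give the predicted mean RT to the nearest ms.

H = 0.38·log₂(1/0.38) + 0.31·log₂(1/0.31) + 0.31·log₂(1/0.31) = 1.5780 bits.
RT = 275 + 60 × 1.5780 = 369.68 ms.

370 ms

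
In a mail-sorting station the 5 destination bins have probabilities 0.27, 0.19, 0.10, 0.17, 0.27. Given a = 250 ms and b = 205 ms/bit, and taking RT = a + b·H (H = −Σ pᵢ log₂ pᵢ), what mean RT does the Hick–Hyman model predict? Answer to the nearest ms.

Entropy contributions −pᵢ log₂ pᵢ: 0.5100, 0.4552, 0.3322, 0.4346, 0.5100; sum H = 2.2420 bits.
RT = a + bH = 250 + 205·2.2420 = 709.62 ms.

710 ms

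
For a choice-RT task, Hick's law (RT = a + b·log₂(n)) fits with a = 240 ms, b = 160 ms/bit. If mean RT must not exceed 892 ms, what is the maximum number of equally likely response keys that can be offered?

160·log₂ n ≤ 892 − 240 = 652, giving log₂ n ≤ 4.0750 and n ≤ 16.854. The largest whole number is 16.

16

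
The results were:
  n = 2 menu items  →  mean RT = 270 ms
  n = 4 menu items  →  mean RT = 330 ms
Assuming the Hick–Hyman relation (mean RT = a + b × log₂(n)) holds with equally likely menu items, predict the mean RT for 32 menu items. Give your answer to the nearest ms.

510 ms

Solve the two-equation system in a and b:
  b = (330 − 270) / (log₂ 4 − log₂ 2) = 60 / (2 − 1) = 60 ms/bit
  a = 270 − 60 × 1 = 210 ms
Then RT(32) = 210 + 60 × log₂ 32 = 210 + 60 × 5 ≈ 510.000 ms.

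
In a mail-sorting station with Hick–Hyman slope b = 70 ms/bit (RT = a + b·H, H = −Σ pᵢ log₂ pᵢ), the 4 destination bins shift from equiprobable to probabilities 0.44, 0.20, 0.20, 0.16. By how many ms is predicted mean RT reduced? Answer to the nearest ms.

9 ms

Equiprobable entropy H₀ = log₂ 4 = 2.0000 bits.
Skewed entropy H = −Σ pᵢ log₂ pᵢ = 1.8729 bits.
ΔRT = b·(H₀ − H) = 70 × 0.1271 = 8.89 ms.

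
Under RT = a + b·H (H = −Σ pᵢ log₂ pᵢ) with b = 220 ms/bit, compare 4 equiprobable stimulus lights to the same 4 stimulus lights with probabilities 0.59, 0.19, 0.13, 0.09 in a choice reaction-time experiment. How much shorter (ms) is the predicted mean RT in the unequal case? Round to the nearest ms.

88 ms

The RT saving is b·ΔH. Equiprobable H₀ = log₂(4) = 2.0000 bits; with the given probabilities H = 1.5996 bits.
b·(H₀ − H) = 220 × (2.0000 − 1.5996) = 88.08 ms.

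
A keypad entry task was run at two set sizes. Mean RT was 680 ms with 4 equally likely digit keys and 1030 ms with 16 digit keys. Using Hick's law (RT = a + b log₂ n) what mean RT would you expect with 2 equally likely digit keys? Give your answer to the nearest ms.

505 ms

Fit slope and intercept:
  b = (1030 − 680) / (log₂ 16 − log₂ 4) = 350 / (4 − 2) = 175 ms/bit
  a = 680 − 175 × 2 = 330 ms
Then RT(2) = 330 + 175 × log₂ 2 = 330 + 175 × 1 ≈ 505.000 ms.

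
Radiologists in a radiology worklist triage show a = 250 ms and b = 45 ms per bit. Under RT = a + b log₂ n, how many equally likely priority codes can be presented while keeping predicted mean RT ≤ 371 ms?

6

Information budget: (371 − 250)/45 = 2.6889 bits, so n ≤ 2^2.6889 = 6.448 → at most 6.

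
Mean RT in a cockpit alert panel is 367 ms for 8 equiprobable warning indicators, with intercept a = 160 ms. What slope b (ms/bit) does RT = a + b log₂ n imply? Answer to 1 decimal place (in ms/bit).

69.0 ms/bit

log₂(8) = 3 bits.
b = (RT − a)/log₂ n = (367 − 160) / 3 = 69.000 ms/bit.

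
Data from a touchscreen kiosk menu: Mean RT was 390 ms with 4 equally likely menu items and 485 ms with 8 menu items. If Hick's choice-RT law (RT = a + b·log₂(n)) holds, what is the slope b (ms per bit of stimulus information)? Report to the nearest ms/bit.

Slope: b = (485 − 390) / (log₂ 8 − log₂ 4) = 95/1.0000 = 95 ms/bit.

95 ms/bit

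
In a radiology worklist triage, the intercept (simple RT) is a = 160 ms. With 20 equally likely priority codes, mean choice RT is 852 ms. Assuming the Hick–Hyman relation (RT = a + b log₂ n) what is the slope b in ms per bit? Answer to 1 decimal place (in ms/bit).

20 alternatives carry log₂ 20 = 4.3219 bits; the choice cost is 852 − 160 = 692 ms, so b = 692/4.3219 = 160.114 ms/bit.

160.1 ms/bit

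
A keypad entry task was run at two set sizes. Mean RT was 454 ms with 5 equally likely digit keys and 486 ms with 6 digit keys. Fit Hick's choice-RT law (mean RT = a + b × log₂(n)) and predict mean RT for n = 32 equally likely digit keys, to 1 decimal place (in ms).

779.8 ms

With log₂ n on the abscissa the relation is linear; from the two conditions:
  b = (486 − 454) / (log₂ 6 − log₂ 5) = 32 / (2.5850 − 2.3219) = 121.657 ms/bit
  a = 454 − 121.657 × 2.3219 = 171.521 ms
Then RT(32) = 171.521 + 121.657 × log₂ 32 = 171.521 + 121.657 × 5 ≈ 779.806 ms.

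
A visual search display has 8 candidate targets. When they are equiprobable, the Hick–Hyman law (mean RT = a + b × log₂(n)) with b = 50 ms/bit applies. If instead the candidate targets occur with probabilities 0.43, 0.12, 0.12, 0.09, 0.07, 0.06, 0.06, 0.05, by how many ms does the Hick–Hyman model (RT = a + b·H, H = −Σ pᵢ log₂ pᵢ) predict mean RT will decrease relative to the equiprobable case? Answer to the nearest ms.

23 ms

Equiprobable entropy H₀ = log₂ 8 = 3.0000 bits.
Skewed entropy H = −Σ pᵢ log₂ pᵢ = 2.5421 bits.
ΔRT = b·(H₀ − H) = 50 × 0.4579 = 22.90 ms.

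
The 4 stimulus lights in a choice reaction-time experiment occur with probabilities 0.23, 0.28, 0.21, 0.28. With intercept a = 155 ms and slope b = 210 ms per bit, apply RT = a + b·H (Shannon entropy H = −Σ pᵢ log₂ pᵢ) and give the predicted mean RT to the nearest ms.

Entropy contributions −pᵢ log₂ pᵢ: 0.4877, 0.5142, 0.4728, 0.5142; sum H = 1.9889 bits.
RT = a + bH = 155 + 210·1.9889 = 572.68 ms.

573 ms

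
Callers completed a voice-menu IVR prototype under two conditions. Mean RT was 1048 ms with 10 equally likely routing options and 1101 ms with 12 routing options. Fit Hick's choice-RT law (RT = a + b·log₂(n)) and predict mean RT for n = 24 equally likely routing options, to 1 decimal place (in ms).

1302.5 ms

Solve the two-equation system in a and b:
  b = (1101 − 1048) / (log₂ 12 − log₂ 10) = 53 / (3.5850 − 3.3219) = 201.495 ms/bit
  a = 1048 − 201.495 × 3.3219 = 378.650 ms
Then RT(24) = 378.650 + 201.495 × log₂ 24 = 378.650 + 201.495 × 4.5850 ≈ 1302.495 ms.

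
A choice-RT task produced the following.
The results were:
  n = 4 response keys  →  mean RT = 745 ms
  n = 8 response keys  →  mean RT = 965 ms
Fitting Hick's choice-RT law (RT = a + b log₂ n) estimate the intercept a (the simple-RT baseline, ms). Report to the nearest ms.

The slope on a log₂ axis is (965 − 745) / (3 − 2) = 220 ms/bit.
Intercept: a = 745 − 220·log₂(4) = 305.000 ms.

305 ms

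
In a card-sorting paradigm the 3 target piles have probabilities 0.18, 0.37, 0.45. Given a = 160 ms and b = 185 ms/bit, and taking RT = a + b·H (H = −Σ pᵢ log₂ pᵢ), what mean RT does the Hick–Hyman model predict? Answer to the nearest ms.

H = 0.18·log₂(1/0.18) + 0.37·log₂(1/0.37) + 0.45·log₂(1/0.45) = 1.4944 bits.
RT = 160 + 185 × 1.4944 = 436.47 ms.

436 ms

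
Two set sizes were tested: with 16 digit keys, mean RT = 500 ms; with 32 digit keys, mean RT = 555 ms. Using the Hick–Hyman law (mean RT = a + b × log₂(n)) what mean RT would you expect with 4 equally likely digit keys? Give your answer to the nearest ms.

Solve the two-equation system in a and b:
  b = (555 − 500) / (log₂ 32 − log₂ 16) = 55 / (5 − 4) = 55 ms/bit
  a = 500 − 55 × 4 = 280 ms
Then RT(4) = 280 + 55 × log₂ 4 = 280 + 55 × 2 ≈ 390.000 ms.

390 ms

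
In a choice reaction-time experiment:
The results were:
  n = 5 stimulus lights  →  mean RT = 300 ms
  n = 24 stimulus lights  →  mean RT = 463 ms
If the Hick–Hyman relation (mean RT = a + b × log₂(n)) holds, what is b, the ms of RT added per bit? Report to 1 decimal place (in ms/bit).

Slope: b = (463 − 300) / (log₂ 24 − log₂ 5) = 163/2.2630 = 72.027 ms/bit.

72.0 ms/bit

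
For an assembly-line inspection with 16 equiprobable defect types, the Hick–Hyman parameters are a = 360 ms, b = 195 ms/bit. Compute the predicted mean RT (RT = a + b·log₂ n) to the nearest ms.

log₂(16) = 4 bits, so RT = 360 + 195 × 4 ≈ 1140.000 ms.

1140 ms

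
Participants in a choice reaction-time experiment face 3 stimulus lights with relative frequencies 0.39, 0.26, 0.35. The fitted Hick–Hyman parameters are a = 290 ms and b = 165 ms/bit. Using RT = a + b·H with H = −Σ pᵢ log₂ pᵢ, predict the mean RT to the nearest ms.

548 ms

H = 0.39·log₂(1/0.39) + 0.26·log₂(1/0.26) + 0.35·log₂(1/0.35) = 1.5652 bits.
RT = 290 + 165 × 1.5652 = 548.26 ms.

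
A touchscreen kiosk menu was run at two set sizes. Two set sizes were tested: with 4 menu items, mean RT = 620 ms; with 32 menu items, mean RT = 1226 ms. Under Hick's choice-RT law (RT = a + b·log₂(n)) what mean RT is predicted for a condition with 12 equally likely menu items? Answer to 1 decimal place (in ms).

Solve the two-equation system in a and b:
  b = (1226 − 620) / (log₂ 32 − log₂ 4) = 606 / (5 − 2) = 202.000 ms/bit
  a = 620 − 202.000 × 2 = 216.000 ms
Then RT(12) = 216.000 + 202.000 × log₂ 12 = 216.000 + 202.000 × 3.5850 ≈ 940.162 ms.

940.2 ms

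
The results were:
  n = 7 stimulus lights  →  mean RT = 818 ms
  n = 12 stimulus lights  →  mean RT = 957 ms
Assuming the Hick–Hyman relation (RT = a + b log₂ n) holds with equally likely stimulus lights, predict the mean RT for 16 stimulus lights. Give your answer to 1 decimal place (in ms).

1031.2 ms

Solve the two-equation system in a and b:
  b = (957 − 818) / (log₂ 12 − log₂ 7) = 139 / (3.5850 − 2.8074) = 178.753 ms/bit
  a = 818 − 178.753 × 2.8074 = 316.176 ms
Then RT(16) = 316.176 + 178.753 × log₂ 16 = 316.176 + 178.753 × 4 ≈ 1031.189 ms.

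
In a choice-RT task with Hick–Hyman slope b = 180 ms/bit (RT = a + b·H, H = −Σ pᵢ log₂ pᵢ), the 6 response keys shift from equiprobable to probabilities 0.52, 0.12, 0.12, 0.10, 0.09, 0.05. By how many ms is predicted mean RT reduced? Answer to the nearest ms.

Equiprobable entropy H₀ = log₂ 6 = 2.5850 bits.
Skewed entropy H = −Σ pᵢ log₂ pᵢ = 2.0857 bits.
ΔRT = b·(H₀ − H) = 180 × 0.4993 = 89.88 ms.

90 ms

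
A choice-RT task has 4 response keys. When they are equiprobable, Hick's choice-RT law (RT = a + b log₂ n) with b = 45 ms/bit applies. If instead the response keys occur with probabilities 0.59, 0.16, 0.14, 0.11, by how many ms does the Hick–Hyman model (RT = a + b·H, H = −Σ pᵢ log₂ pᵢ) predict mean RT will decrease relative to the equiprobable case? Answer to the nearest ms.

17 ms

Equiprobable entropy H₀ = log₂ 4 = 2.0000 bits.
Skewed entropy H = −Σ pᵢ log₂ pᵢ = 1.6195 bits.
ΔRT = b·(H₀ − H) = 45 × 0.3805 = 17.12 ms.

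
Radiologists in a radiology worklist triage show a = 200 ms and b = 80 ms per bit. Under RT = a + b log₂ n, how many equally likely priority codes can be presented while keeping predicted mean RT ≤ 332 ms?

Set 200 + 80·log₂ n ≤ 332 → log₂ n ≤ (332 − 200)/80 = 1.6500.
So n ≤ 2^1.6500 = 3.138; the largest integer n is 3.

3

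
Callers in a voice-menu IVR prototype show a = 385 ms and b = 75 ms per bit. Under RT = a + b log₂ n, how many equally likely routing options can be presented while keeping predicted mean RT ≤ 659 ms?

12

75·log₂ n ≤ 659 − 385 = 274, giving log₂ n ≤ 3.6533 and n ≤ 12.582. The largest whole number is 12.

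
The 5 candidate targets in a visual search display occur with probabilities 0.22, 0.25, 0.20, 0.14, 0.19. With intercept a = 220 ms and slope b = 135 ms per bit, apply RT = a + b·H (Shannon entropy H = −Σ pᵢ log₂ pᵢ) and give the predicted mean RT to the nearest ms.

Entropy contributions −pᵢ log₂ pᵢ: 0.4806, 0.5000, 0.4644, 0.3971, 0.4552; sum H = 2.2973 bits.
RT = a + bH = 220 + 135·2.2973 = 530.13 ms.

530 ms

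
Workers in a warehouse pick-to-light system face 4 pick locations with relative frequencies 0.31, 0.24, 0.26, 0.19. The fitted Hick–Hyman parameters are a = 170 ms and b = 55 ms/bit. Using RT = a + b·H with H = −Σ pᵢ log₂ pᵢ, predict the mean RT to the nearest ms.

H = 0.31·log₂(1/0.31) + 0.24·log₂(1/0.24) + 0.26·log₂(1/0.26) + 0.19·log₂(1/0.19) = 1.9784 bits.
RT = 170 + 55 × 1.9784 = 278.81 ms.

279 ms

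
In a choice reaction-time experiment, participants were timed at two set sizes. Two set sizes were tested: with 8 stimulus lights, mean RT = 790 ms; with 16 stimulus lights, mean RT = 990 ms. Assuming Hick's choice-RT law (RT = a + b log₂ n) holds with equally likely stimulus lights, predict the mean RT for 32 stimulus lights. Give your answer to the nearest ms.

RT is linear in log₂ n, so two points fix the line:
  b = (990 − 790) / (log₂ 16 − log₂ 8) = 200 / (4 − 3) = 200 ms/bit
  a = 790 − 200 × 3 = 190 ms
Then RT(32) = 190 + 200 × log₂ 32 = 190 + 200 × 5 ≈ 1190.000 ms.

1190 ms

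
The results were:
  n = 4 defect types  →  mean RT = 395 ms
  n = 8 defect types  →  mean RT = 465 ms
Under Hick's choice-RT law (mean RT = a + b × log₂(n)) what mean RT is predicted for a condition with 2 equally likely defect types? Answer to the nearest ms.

RT is linear in log₂ n, so two points fix the line:
  b = (465 − 395) / (log₂ 8 − log₂ 4) = 70 / (3 − 2) = 70 ms/bit
  a = 395 − 70 × 2 = 255 ms
Then RT(2) = 255 + 70 × log₂ 2 = 255 + 70 × 1 ≈ 325.000 ms.

325 ms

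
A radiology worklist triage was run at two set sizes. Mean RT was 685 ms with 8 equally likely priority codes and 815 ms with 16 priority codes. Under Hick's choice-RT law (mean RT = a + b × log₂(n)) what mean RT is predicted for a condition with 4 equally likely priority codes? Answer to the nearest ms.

555 ms

RT is linear in log₂ n, so two points fix the line:
  b = (815 − 685) / (log₂ 16 − log₂ 8) = 130 / (4 − 3) = 130 ms/bit
  a = 685 − 130 × 3 = 295 ms
Then RT(4) = 295 + 130 × log₂ 4 = 295 + 130 × 2 ≈ 555.000 ms.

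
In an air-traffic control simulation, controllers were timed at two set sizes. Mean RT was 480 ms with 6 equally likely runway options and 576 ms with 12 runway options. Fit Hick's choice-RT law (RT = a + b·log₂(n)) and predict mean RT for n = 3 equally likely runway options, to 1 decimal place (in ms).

Fit slope and intercept:
  b = (576 − 480) / (log₂ 12 − log₂ 6) = 96 / (3.5850 − 2.5850) = 96.000 ms/bit
  a = 480 − 96.000 × 2.5850 = 231.844 ms
Then RT(3) = 231.844 + 96.000 × log₂ 3 = 231.844 + 96.000 × 1.5850 ≈ 384.000 ms.

384.0 ms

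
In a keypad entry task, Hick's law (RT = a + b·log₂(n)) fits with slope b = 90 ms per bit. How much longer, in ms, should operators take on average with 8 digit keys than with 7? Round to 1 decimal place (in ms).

17.3 ms

The intercept a cancels: ΔRT = b·(log₂ n₂ − log₂ n₁) = b·log₂(n₂/n₁).
log₂(8) − log₂(7) = 3 − 2.8074 = 0.1926.
ΔRT = 90 × 0.1926 = 17.338 ms.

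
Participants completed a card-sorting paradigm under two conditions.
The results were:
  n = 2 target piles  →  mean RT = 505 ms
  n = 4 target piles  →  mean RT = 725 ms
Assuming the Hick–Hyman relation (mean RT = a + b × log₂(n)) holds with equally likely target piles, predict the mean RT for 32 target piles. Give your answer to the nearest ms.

Fit slope and intercept:
  b = (725 − 505) / (log₂ 4 − log₂ 2) = 220 / (2 − 1) = 220 ms/bit
  a = 505 − 220 × 1 = 285 ms
Then RT(32) = 285 + 220 × log₂ 32 = 285 + 220 × 5 ≈ 1385.000 ms.

1385 ms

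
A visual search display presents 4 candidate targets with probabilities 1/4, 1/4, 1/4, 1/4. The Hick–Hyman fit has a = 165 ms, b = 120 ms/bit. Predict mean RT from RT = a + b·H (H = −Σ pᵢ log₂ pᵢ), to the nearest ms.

H = −Σ pᵢ log₂ pᵢ = 0.25·2 + 0.25·2 + 0.25·2 + 0.25·2 = 2.000 bits.
RT = 165 + 120 × 2.000 = 405.00 ms.

405 ms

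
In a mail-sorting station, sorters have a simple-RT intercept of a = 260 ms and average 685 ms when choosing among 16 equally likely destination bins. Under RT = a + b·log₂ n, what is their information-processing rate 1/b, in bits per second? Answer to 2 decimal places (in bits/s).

9.41 bits/s

b = (685 − 260)/log₂ 16 = 425/4 = 106.250 ms per bit = 0.10625 s/bit; the reciprocal is 9.412 bits/s.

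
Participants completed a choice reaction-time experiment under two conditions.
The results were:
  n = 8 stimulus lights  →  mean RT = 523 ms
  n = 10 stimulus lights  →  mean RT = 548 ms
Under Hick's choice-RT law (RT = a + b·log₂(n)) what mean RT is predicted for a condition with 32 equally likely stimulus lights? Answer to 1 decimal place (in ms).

678.3 ms

RT is linear in log₂ n, so two points fix the line:
  b = (548 − 523) / (log₂ 10 − log₂ 8) = 25 / (3.3219 − 3) = 77.657 ms/bit
  a = 523 − 77.657 × 3 = 290.029 ms
Then RT(32) = 290.029 + 77.657 × log₂ 32 = 290.029 + 77.657 × 5 ≈ 678.314 ms.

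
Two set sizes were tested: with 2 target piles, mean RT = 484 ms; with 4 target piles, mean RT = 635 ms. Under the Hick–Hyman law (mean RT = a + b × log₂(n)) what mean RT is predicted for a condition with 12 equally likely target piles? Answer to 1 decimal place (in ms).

874.3 ms

Fit slope and intercept:
  b = (635 − 484) / (log₂ 4 − log₂ 2) = 151 / (2 − 1) = 151.000 ms/bit
  a = 484 − 151.000 × 1 = 333.000 ms
Then RT(12) = 333.000 + 151.000 × log₂ 12 = 333.000 + 151.000 × 3.5850 ≈ 874.329 ms.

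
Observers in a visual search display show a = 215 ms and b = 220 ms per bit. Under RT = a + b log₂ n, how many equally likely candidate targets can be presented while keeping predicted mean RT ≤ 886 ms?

8

Information budget: (886 − 215)/220 = 3.0500 bits, so n ≤ 2^3.0500 = 8.282 → at most 8.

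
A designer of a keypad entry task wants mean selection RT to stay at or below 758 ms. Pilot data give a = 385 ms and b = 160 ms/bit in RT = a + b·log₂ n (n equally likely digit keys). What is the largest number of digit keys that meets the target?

5

Set 385 + 160·log₂ n ≤ 758 → log₂ n ≤ (758 − 385)/160 = 2.3312.
So n ≤ 2^2.3312 = 5.032; the largest integer n is 5.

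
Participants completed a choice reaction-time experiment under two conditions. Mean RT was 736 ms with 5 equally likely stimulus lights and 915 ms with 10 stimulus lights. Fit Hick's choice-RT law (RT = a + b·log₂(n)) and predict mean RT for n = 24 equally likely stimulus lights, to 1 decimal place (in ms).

With log₂ n on the abscissa the relation is linear; from the two conditions:
  b = (915 − 736) / (log₂ 10 − log₂ 5) = 179 / (3.3219 − 2.3219) = 179.000 ms/bit
  a = 736 − 179.000 × 2.3219 = 320.375 ms
Then RT(24) = 320.375 + 179.000 × log₂ 24 = 320.375 + 179.000 × 4.5850 ≈ 1141.083 ms.

1141.1 ms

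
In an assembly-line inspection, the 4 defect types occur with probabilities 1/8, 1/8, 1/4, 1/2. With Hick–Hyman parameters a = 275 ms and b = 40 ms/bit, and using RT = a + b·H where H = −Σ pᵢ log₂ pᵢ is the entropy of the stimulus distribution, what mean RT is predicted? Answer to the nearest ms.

Each term −pᵢ log₂ pᵢ: 0.125·3 + 0.125·3 + 0.25·2 + 0.5·1; summed, H = 1.750 bits.
Mean RT = a + bH = 275 + 40·1.750 = 345.00 ms.

345 ms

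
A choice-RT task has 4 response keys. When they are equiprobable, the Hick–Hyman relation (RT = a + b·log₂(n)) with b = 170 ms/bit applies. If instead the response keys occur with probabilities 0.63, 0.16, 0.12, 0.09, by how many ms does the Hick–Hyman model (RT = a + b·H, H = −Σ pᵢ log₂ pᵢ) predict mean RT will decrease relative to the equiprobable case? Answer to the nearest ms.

Equiprobable entropy H₀ = log₂ 4 = 2.0000 bits.
Skewed entropy H = −Σ pᵢ log₂ pᵢ = 1.5227 bits.
ΔRT = b·(H₀ − H) = 170 × 0.4773 = 81.14 ms.

81 ms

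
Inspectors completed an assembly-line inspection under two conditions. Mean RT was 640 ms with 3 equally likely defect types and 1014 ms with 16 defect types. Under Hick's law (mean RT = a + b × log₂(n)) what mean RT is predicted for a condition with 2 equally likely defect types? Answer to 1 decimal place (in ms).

549.4 ms

With log₂ n on the abscissa the relation is linear; from the two conditions:
  b = (1014 − 640) / (log₂ 16 − log₂ 3) = 374 / (4 − 1.5850) = 154.863 ms/bit
  a = 640 − 154.863 × 1.5850 = 394.548 ms
Then RT(2) = 394.548 + 154.863 × log₂ 2 = 394.548 + 154.863 × 1 ≈ 549.411 ms.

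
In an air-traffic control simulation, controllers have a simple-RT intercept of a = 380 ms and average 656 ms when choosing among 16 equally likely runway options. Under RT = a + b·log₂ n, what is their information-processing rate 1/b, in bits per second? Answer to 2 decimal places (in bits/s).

14.49 bits/s

b = (656 − 380)/log₂ 16 = 276/4 = 69.000 ms per bit = 0.06900 s/bit; the reciprocal is 14.493 bits/s.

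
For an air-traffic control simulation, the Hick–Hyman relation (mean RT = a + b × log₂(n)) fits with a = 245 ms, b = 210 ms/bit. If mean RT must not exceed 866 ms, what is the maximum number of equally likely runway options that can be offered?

7

Set 245 + 210·log₂ n ≤ 866 → log₂ n ≤ (866 − 245)/210 = 2.9571.
So n ≤ 2^2.9571 = 7.766; the largest integer n is 7.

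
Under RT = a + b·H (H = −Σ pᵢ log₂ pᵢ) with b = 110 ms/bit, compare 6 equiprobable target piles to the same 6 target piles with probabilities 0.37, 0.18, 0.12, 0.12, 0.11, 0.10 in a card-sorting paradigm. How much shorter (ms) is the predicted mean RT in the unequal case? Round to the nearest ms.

21 ms

The RT saving is b·ΔH. Equiprobable H₀ = log₂(6) = 2.5850 bits; with the given probabilities H = 2.3927 bits.
b·(H₀ − H) = 110 × (2.5850 − 2.3927) = 21.15 ms.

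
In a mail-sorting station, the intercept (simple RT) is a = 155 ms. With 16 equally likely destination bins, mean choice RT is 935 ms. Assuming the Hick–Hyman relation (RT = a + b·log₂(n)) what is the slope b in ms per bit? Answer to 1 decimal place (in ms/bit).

log₂(16) = 4 bits.
b = (RT − a)/log₂ n = (935 − 155) / 4 = 195.000 ms/bit.

195.0 ms/bit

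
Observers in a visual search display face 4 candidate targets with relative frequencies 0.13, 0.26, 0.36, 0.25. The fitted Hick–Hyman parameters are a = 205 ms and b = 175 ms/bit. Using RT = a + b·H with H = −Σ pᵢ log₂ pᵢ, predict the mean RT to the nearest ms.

541 ms

Entropy contributions −pᵢ log₂ pᵢ: 0.3826, 0.5053, 0.5306, 0.5000; sum H = 1.9185 bits.
RT = a + bH = 205 + 175·1.9185 = 540.75 ms.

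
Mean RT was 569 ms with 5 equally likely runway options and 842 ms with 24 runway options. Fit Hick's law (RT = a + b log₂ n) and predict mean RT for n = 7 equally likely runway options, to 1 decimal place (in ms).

627.6 ms

With log₂ n on the abscissa the relation is linear; from the two conditions:
  b = (842 − 569) / (log₂ 24 − log₂ 5) = 273 / (4.5850 − 2.3219) = 120.634 ms/bit
  a = 569 − 120.634 × 2.3219 = 288.895 ms
Then RT(7) = 288.895 + 120.634 × log₂ 7 = 288.895 + 120.634 × 2.8074 ≈ 627.559 ms.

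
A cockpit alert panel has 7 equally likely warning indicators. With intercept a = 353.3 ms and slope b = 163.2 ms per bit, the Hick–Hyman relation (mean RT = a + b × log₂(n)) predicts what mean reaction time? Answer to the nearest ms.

811 ms

log₂(7) = 2.8074 bits, so RT = 353.3 + 163.2 × 2.8074 ≈ 811.460 ms.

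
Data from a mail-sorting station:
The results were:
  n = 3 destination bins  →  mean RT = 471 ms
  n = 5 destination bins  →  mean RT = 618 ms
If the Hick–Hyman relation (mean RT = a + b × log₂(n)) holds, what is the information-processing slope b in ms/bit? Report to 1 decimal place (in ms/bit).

b = (RT₂ − RT₁)/(log₂ n₂ − log₂ n₁) = (618 − 471)/(2.3219 − 1.5850) = 199.467 ms/bit.

199.5 ms/bit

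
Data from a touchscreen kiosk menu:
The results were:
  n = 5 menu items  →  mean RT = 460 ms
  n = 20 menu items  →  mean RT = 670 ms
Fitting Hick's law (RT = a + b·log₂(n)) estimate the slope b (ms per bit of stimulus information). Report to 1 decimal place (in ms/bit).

105.0 ms/bit

The slope on a log₂ axis is (670 − 460) / (4.3219 − 2.3219) = 105.000 ms/bit.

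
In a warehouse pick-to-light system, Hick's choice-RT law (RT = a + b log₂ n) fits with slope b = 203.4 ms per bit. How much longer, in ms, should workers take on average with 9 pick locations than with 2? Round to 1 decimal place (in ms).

Only the slope matters, since a is common to both: ΔRT = b·log₂(n₂/n₁).
log₂(9) − log₂(2) = 3.1699 − 1 = 2.1699.
ΔRT = 203.4 × 2.1699 = 441.363 ms.

441.4 ms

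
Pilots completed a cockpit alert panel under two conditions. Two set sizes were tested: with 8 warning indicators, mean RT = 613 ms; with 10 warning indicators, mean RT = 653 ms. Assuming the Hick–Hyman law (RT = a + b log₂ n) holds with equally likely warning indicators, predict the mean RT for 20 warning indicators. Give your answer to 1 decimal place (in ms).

Solve the two-equation system in a and b:
  b = (653 − 613) / (log₂ 10 − log₂ 8) = 40 / (3.3219 − 3) = 124.251 ms/bit
  a = 613 − 124.251 × 3 = 240.246 ms
Then RT(20) = 240.246 + 124.251 × log₂ 20 = 240.246 + 124.251 × 4.3219 ≈ 777.251 ms.

777.3 ms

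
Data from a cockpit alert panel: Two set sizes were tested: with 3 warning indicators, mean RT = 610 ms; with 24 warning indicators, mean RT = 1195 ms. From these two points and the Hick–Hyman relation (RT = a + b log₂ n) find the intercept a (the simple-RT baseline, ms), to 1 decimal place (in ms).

The slope on a log₂ axis is (1195 − 610) / (4.5850 − 1.5850) = 195.000 ms/bit.
a = RT₁ − b·log₂ n₁ = 610 − 195.000 × 1.5850 = 300.932 ms.

300.9 ms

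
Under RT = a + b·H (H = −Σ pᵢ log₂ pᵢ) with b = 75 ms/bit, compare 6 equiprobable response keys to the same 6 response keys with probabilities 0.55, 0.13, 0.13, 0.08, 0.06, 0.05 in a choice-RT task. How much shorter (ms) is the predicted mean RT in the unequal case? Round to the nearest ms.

Equiprobable entropy H₀ = log₂ 6 = 2.5850 bits.
Skewed entropy H = −Σ pᵢ log₂ pᵢ = 1.9908 bits.
ΔRT = b·(H₀ − H) = 75 × 0.5942 = 44.56 ms.

45 ms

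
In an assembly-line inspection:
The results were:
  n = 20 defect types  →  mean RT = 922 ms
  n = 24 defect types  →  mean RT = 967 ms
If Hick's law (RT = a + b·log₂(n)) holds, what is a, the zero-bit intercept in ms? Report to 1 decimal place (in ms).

The slope on a log₂ axis is (967 − 922) / (4.5850 − 4.3219) = 171.080 ms/bit.
a = RT₁ − b·log₂ n₁ = 922 − 171.080 × 4.3219 = 182.603 ms.

182.6 ms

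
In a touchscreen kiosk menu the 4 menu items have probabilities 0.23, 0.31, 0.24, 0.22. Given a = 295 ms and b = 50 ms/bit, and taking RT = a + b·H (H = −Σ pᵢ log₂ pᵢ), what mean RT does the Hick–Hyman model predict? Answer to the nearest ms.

Entropy contributions −pᵢ log₂ pᵢ: 0.4877, 0.5238, 0.4941, 0.4806; sum H = 1.9862 bits.
RT = a + bH = 295 + 50·1.9862 = 394.31 ms.

394 ms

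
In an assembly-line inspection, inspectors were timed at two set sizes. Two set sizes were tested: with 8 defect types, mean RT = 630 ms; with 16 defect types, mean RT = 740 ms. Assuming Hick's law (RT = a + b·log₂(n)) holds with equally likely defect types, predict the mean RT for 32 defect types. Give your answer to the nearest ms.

Solve the two-equation system in a and b:
  b = (740 − 630) / (log₂ 16 − log₂ 8) = 110 / (4 − 3) = 110 ms/bit
  a = 630 − 110 × 3 = 300 ms
Then RT(32) = 300 + 110 × log₂ 32 = 300 + 110 × 5 ≈ 850.000 ms.

850 ms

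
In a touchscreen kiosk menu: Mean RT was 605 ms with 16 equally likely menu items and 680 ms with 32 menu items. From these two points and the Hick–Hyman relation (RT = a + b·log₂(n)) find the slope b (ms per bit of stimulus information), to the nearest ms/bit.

Slope: b = (680 − 605) / (log₂ 32 − log₂ 16) = 75/1.0000 = 75 ms/bit.

75 ms/bit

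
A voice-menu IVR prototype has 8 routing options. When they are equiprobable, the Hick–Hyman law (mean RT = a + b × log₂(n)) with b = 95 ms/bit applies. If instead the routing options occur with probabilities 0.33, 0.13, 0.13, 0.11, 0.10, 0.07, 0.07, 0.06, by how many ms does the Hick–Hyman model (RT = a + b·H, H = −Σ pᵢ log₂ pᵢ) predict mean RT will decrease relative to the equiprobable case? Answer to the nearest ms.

23 ms

The RT saving is b·ΔH. Equiprobable H₀ = log₂(8) = 3.0000 bits; with the given probabilities H = 2.7562 bits.
b·(H₀ − H) = 95 × (3.0000 − 2.7562) = 23.16 ms.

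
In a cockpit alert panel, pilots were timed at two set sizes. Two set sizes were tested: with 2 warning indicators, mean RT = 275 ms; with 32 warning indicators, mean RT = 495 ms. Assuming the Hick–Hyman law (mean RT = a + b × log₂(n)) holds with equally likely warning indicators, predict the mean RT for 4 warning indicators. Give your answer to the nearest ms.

330 ms

With log₂ n on the abscissa the relation is linear; from the two conditions:
  b = (495 − 275) / (log₂ 32 − log₂ 2) = 220 / (5 − 1) = 55 ms/bit
  a = 275 − 55 × 1 = 220 ms
Then RT(4) = 220 + 55 × log₂ 4 = 220 + 55 × 2 ≈ 330.000 ms.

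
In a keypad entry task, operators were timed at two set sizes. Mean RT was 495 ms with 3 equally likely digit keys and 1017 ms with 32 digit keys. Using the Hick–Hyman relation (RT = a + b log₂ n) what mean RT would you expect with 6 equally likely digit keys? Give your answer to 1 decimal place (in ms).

Fit slope and intercept:
  b = (1017 − 495) / (log₂ 32 − log₂ 3) = 522 / (5 − 1.5850) = 152.853 ms/bit
  a = 495 − 152.853 × 1.5850 = 252.733 ms
Then RT(6) = 252.733 + 152.853 × log₂ 6 = 252.733 + 152.853 × 2.5850 ≈ 647.853 ms.

647.9 ms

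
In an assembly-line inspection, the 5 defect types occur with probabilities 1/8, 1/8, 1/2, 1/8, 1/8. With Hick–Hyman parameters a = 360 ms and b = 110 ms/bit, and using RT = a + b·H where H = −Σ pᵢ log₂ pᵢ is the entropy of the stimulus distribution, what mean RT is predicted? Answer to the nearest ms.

Each term −pᵢ log₂ pᵢ: 0.125·3 + 0.125·3 + 0.5·1 + 0.125·3 + 0.125·3; summed, H = 2.000 bits.
Mean RT = a + bH = 360 + 110·2.000 = 580.00 ms.

580 ms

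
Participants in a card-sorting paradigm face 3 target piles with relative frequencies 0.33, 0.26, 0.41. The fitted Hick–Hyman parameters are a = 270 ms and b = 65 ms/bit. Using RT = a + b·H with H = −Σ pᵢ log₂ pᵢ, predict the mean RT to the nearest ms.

371 ms

H = 0.33·log₂(1/0.33) + 0.26·log₂(1/0.26) + 0.41·log₂(1/0.41) = 1.5605 bits.
RT = 270 + 65 × 1.5605 = 371.43 ms.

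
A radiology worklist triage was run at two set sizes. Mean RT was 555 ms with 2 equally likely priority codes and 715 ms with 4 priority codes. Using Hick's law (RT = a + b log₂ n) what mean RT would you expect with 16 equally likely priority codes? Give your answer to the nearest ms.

Fit slope and intercept:
  b = (715 − 555) / (log₂ 4 − log₂ 2) = 160 / (2 − 1) = 160 ms/bit
  a = 555 − 160 × 1 = 395 ms
Then RT(16) = 395 + 160 × log₂ 16 = 395 + 160 × 4 ≈ 1035.000 ms.

1035 ms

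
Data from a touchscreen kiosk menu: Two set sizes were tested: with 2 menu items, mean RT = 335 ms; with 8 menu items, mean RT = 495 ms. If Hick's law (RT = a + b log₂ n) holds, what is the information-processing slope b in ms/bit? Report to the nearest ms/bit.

Slope: b = (495 − 335) / (log₂ 8 − log₂ 2) = 160/2.0000 = 80 ms/bit.

80 ms/bit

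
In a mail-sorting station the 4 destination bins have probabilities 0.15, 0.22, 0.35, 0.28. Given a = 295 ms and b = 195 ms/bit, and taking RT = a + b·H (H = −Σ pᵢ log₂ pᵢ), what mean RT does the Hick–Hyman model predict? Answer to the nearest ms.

Entropy contributions −pᵢ log₂ pᵢ: 0.4105, 0.4806, 0.5301, 0.5142; sum H = 1.9354 bits.
RT = a + bH = 295 + 195·1.9354 = 672.41 ms.

672 ms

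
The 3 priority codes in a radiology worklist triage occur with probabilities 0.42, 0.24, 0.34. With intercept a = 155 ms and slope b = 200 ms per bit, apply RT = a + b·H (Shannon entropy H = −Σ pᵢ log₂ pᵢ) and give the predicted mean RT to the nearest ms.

H = 0.42·log₂(1/0.42) + 0.24·log₂(1/0.24) + 0.34·log₂(1/0.34) = 1.5490 bits.
RT = 155 + 200 × 1.5490 = 464.79 ms.

465 ms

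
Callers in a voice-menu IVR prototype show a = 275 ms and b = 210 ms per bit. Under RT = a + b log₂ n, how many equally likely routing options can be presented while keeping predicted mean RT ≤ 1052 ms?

12

Set 275 + 210·log₂ n ≤ 1052 → log₂ n ≤ (1052 − 275)/210 = 3.7000.
So n ≤ 2^3.7000 = 12.996; the largest integer n is 12.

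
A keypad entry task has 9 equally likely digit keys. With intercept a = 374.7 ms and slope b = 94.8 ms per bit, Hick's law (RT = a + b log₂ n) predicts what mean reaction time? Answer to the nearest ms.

675 ms

log₂(9) = 3.1699 bits, so RT = 374.7 + 94.8 × 3.1699 ≈ 675.209 ms.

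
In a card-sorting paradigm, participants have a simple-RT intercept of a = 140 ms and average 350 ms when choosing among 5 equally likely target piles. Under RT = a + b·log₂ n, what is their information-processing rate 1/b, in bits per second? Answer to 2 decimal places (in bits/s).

11.06 bits/s

b = (350 − 140)/log₂ 5 = 210/2.3219 = 90.442 ms per bit = 0.09044 s/bit; the reciprocal is 11.057 bits/s.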